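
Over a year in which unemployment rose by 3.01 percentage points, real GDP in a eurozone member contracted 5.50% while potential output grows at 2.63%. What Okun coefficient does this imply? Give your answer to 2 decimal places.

β ≈ 2.70

Growth form: g_Y = g_Y* - β × Δu, so β = (g_Y* - g_Y)/Δu.
β = (2.63 + 5.5)/3.01 = 8.13/3.01 = 2.70.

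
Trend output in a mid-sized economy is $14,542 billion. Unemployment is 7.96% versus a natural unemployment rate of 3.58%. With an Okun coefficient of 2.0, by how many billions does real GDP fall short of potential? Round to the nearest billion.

Output gap = -2.0 × (7.96 - 3.58) = -2 × 4.38 = -8.76%.
Actual GDP ≈ 14542 × 0.9124 ≈ 13268 billion, so the shortfall is 14542 - 13268 = 1274 billion.

$1,274 billion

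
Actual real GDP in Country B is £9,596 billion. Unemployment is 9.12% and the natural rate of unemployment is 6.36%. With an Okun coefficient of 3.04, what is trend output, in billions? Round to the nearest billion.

Unemployment gap = 9.12 - 6.36 = 2.76 points, so output gap = -3.04 × 2.76 = -8.3904%.
Since Y = Y* × (1 + gap/100), Y* = 9596/0.916096 ≈ 10475 billion.

£10,475 billion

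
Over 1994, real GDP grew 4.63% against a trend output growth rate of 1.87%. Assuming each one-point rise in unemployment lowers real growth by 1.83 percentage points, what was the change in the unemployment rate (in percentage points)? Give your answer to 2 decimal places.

-1.51 percentage points

Growth-rate Okun's law: g_Y = g_Y* - β × Δu, so Δu = (g_Y* - g_Y)/β.
Δu = (1.87 - 4.63)/1.83 = -2.76/1.83 = -1.51 percentage points.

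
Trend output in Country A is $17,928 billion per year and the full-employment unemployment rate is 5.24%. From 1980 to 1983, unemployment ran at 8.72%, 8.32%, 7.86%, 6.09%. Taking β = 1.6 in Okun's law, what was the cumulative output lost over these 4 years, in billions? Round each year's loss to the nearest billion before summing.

Year 1980: gap = -1.6 × (8.72 - 5.24) = -5.568%, loss ≈ 17928 × 5.568/100 ≈ 998.
Year 1981: gap = -1.6 × (8.32 - 5.24) = -4.928%, loss ≈ 17928 × 4.928/100 ≈ 883.
Year 1982: gap = -1.6 × (7.86 - 5.24) = -4.192%, loss ≈ 17928 × 4.192/100 ≈ 752.
Year 1983: gap = -1.6 × (6.09 - 5.24) = -1.36%, loss ≈ 17928 × 1.36/100 ≈ 244.
Total lost output = 998 + 883 + 752 + 244 = 2877 billion.

$2,877 billion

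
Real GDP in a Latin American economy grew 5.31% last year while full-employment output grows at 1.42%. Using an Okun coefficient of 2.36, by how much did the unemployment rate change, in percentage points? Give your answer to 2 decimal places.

-1.65 percentage points

Growth-rate Okun's law: g_Y = g_Y* - β × Δu, so Δu = (g_Y* - g_Y)/β.
Δu = (1.42 - 5.31)/2.36 = -3.89/2.36 = -1.65 percentage points.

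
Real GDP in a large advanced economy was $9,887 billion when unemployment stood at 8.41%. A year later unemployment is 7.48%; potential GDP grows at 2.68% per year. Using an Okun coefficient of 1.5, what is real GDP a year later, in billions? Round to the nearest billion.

$10,290 billion

Δu = 7.48 - 8.41 = -0.93 points.
Okun's law (growth form): g_Y = g_Y* - β × Δu = 2.68 - 1.5 × (-0.93) = 2.68 + 1.395 = 4.075%.
Real GDP in the next year = 9887 × (1 + 4.075/100) = 9887 × 1.04075 ≈ 10290 billion.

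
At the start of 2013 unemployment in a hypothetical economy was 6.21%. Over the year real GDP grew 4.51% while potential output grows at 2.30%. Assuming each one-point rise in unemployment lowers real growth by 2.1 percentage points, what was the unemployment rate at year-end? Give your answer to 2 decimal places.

Growth-rate Okun's law: g_Y = g_Y* - β × Δu, so Δu = (g_Y* - g_Y)/β.
Δu = (2.3 - 4.51)/2.1 = -2.21/2.1 = -1.05 percentage points.
Year-end unemployment = 6.21 - 1.05 = 5.16%.

5.16%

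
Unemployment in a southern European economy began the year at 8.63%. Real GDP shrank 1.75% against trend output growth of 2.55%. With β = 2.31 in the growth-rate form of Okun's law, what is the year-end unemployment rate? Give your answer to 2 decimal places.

Growth-rate Okun's law: g_Y = g_Y* - β × Δu, so Δu = (g_Y* - g_Y)/β.
Δu = (2.55 + 1.75)/2.31 = 4.3/2.31 = 1.86 percentage points.
Year-end unemployment = 8.63 + 1.86 = 10.49%.

10.49%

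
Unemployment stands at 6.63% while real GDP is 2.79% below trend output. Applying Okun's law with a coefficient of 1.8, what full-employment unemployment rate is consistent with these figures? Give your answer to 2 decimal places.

5.08%

From Okun's law, u - u* = -(output gap)/β = -(-2.79)/1.8 = 1.55 points.
So u* = 6.63 - 1.55 = 5.08%.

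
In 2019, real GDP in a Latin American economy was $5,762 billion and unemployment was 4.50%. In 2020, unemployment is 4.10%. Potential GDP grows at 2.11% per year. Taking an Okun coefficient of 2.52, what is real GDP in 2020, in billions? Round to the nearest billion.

$5,942 billion

Δu = 4.1 - 4.5 = -0.4 points.
Okun's law (growth form): g_Y = g_Y* - β × Δu = 2.11 - 2.52 × (-0.40) = 2.11 + 1.008 = 3.118%.
Real GDP in the next year = 5762 × (1 + 3.118/100) = 5762 × 1.03118 ≈ 5942 billion.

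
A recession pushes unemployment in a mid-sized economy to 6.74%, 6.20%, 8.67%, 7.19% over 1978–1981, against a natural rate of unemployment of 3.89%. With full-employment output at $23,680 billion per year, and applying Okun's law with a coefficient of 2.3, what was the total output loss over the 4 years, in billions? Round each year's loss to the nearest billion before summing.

$7,210 billion

Year 1978: gap = -2.3 × (6.74 - 3.89) = -6.555%, loss ≈ 23680 × 6.555/100 ≈ 1552.
Year 1979: gap = -2.3 × (6.2 - 3.89) = -5.313%, loss ≈ 23680 × 5.313/100 ≈ 1258.
Year 1980: gap = -2.3 × (8.67 - 3.89) = -10.994%, loss ≈ 23680 × 10.994/100 ≈ 2603.
Year 1981: gap = -2.3 × (7.19 - 3.89) = -7.59%, loss ≈ 23680 × 7.59/100 ≈ 1797.
Total lost output = 1552 + 1258 + 2603 + 1797 = 7210 billion.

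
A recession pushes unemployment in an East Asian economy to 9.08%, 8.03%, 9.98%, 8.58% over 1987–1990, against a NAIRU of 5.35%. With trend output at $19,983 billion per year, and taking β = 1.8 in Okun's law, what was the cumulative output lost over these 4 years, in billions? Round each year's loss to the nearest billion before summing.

Year 1987: gap = -1.8 × (9.08 - 5.35) = -6.714%, loss ≈ 19983 × 6.714/100 ≈ 1342.
Year 1988: gap = -1.8 × (8.03 - 5.35) = -4.824%, loss ≈ 19983 × 4.824/100 ≈ 964.
Year 1989: gap = -1.8 × (9.98 - 5.35) = -8.334%, loss ≈ 19983 × 8.334/100 ≈ 1665.
Year 1990: gap = -1.8 × (8.58 - 5.35) = -5.814%, loss ≈ 19983 × 5.814/100 ≈ 1162.
Total lost output = 1342 + 964 + 1665 + 1162 = 5133 billion.

$5,133 billion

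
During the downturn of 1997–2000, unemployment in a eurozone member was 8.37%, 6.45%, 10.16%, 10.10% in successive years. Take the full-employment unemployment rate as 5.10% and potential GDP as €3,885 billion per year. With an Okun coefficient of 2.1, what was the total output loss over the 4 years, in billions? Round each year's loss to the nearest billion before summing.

Year 1997: gap = -2.1 × (8.37 - 5.1) = -6.867%, loss ≈ 3885 × 6.867/100 ≈ 267.
Year 1998: gap = -2.1 × (6.45 - 5.1) = -2.835%, loss ≈ 3885 × 2.835/100 ≈ 110.
Year 1999: gap = -2.1 × (10.16 - 5.1) = -10.626%, loss ≈ 3885 × 10.626/100 ≈ 413.
Year 2000: gap = -2.1 × (10.1 - 5.1) = -10.5%, loss ≈ 3885 × 10.5/100 ≈ 408.
Total lost output = 267 + 110 + 413 + 408 = 1198 billion.

€1,198 billion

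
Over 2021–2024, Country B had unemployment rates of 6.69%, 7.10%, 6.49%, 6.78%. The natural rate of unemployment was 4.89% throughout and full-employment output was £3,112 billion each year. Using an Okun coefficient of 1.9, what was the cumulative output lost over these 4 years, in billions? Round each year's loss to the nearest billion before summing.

£444 billion

Year 2021: gap = -1.9 × (6.69 - 4.89) = -3.42%, loss ≈ 3112 × 3.42/100 ≈ 106.
Year 2022: gap = -1.9 × (7.1 - 4.89) = -4.199%, loss ≈ 3112 × 4.199/100 ≈ 131.
Year 2023: gap = -1.9 × (6.49 - 4.89) = -3.04%, loss ≈ 3112 × 3.04/100 ≈ 95.
Year 2024: gap = -1.9 × (6.78 - 4.89) = -3.591%, loss ≈ 3112 × 3.591/100 ≈ 112.
Total lost output = 106 + 131 + 95 + 112 = 444 billion.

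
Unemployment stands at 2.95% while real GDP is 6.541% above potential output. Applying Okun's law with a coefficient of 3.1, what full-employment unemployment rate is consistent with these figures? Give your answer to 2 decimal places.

From Okun's law, u - u* = -(output gap)/β = -(6.541)/3.1 = -2.11 points.
So u* = 2.95 + 2.11 = 5.06%.

5.06%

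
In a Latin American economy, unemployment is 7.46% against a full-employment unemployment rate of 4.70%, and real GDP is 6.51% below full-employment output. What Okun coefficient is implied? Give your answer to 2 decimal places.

Okun's law: output gap = -β × (u - u*).
-6.51 = -β × (7.46 - 4.7) = -β × 2.76, so β = 6.51/2.76 = 2.36.

β ≈ 2.36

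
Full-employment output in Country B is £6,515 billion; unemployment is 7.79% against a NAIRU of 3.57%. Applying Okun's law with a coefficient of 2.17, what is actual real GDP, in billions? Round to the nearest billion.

£5,918 billion

Unemployment gap = 7.79 - 3.57 = 4.22 points, so the output gap is -2.17 × 4.22 = -9.1574%.
Actual GDP = 6515 × (1 - 9.1574/100) = 6515 × 0.908426 ≈ 5918 billion.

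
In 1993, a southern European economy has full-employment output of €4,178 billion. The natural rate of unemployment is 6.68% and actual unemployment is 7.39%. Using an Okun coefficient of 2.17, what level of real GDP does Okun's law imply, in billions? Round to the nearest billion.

Unemployment gap = 7.39 - 6.68 = 0.71 points, so the output gap is -2.17 × 0.71 = -1.5407%.
Actual GDP = 4178 × (1 - 1.5407/100) = 4178 × 0.984593 ≈ 4114 billion.

€4,114 billion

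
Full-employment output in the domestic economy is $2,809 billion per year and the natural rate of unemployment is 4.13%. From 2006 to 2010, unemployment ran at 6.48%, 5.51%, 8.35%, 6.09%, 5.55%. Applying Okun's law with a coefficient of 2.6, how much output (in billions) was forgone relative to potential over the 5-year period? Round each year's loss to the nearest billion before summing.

Year 2006: gap = -2.6 × (6.48 - 4.13) = -6.11%, loss ≈ 2809 × 6.11/100 ≈ 172.
Year 2007: gap = -2.6 × (5.51 - 4.13) = -3.588%, loss ≈ 2809 × 3.588/100 ≈ 101.
Year 2008: gap = -2.6 × (8.35 - 4.13) = -10.972%, loss ≈ 2809 × 10.972/100 ≈ 308.
Year 2009: gap = -2.6 × (6.09 - 4.13) = -5.096%, loss ≈ 2809 × 5.096/100 ≈ 143.
Year 2010: gap = -2.6 × (5.55 - 4.13) = -3.692%, loss ≈ 2809 × 3.692/100 ≈ 104.
Total lost output = 172 + 101 + 308 + 143 + 104 = 828 billion.

$828 billion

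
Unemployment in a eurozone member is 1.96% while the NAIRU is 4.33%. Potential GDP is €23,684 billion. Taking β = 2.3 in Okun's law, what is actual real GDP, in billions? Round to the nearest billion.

€24,975 billion

Unemployment gap = 1.96 - 4.33 = -2.37 points, so the output gap is -2.3 × (-2.37) = 5.451%.
Actual GDP = 23684 × (1 + 5.451/100) = 23684 × 1.05451 ≈ 24975 billion.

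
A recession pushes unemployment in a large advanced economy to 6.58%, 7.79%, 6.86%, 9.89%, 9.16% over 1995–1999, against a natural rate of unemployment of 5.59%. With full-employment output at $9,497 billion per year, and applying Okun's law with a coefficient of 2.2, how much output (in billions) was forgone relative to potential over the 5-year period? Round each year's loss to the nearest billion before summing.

$2,576 billion

Year 1995: gap = -2.2 × (6.58 - 5.59) = -2.178%, loss ≈ 9497 × 2.178/100 ≈ 207.
Year 1996: gap = -2.2 × (7.79 - 5.59) = -4.84%, loss ≈ 9497 × 4.84/100 ≈ 460.
Year 1997: gap = -2.2 × (6.86 - 5.59) = -2.794%, loss ≈ 9497 × 2.794/100 ≈ 265.
Year 1998: gap = -2.2 × (9.89 - 5.59) = -9.46%, loss ≈ 9497 × 9.46/100 ≈ 898.
Year 1999: gap = -2.2 × (9.16 - 5.59) = -7.854%, loss ≈ 9497 × 7.854/100 ≈ 746.
Total lost output = 207 + 460 + 265 + 898 + 746 = 2576 billion.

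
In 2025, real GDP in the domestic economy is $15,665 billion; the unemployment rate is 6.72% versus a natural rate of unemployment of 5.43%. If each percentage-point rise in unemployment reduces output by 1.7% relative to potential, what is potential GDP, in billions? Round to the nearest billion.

$16,016 billion

Unemployment gap = 6.72 - 5.43 = 1.29 points, so output gap = -1.7 × 1.29 = -2.193%.
Since Y = Y* × (1 + gap/100), Y* = 15665/0.97807 ≈ 16016 billion.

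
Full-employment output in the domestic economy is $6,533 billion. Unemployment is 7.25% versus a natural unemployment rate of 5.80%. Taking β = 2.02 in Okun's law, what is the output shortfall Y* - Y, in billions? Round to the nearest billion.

Output gap = -2.02 × (7.25 - 5.8) = -2.02 × 1.45 = -2.929%.
Actual GDP ≈ 6533 × 0.97071 ≈ 6342 billion, so the shortfall is 6533 - 6342 = 191 billion.

$191 billion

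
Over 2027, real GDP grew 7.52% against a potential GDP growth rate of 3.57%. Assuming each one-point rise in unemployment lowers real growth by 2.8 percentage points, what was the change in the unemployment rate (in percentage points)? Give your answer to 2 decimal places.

Growth-rate Okun's law: g_Y = g_Y* - β × Δu, so Δu = (g_Y* - g_Y)/β.
Δu = (3.57 - 7.52)/2.8 = -3.95/2.8 = -1.41 percentage points.

-1.41 percentage points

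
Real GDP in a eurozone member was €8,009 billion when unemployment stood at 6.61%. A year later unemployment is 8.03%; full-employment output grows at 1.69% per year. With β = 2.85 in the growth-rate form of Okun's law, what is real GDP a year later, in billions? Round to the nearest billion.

Δu = 8.03 - 6.61 = 1.42 points.
Okun's law (growth form): g_Y = g_Y* - β × Δu = 1.69 - 2.85 × (1.42) = 1.69 - 4.047 = -2.357%.
Real GDP in the next year = 8009 × (1 - 2.357/100) = 8009 × 0.97643 ≈ 7820 billion.

€7,820 billion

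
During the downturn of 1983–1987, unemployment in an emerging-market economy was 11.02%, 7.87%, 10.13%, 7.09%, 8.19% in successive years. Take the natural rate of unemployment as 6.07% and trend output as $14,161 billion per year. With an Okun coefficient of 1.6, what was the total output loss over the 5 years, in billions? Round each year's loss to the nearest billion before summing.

$3,161 billion

Year 1983: gap = -1.6 × (11.02 - 6.07) = -7.92%, loss ≈ 14161 × 7.92/100 ≈ 1122.
Year 1984: gap = -1.6 × (7.87 - 6.07) = -2.88%, loss ≈ 14161 × 2.88/100 ≈ 408.
Year 1985: gap = -1.6 × (10.13 - 6.07) = -6.496%, loss ≈ 14161 × 6.496/100 ≈ 920.
Year 1986: gap = -1.6 × (7.09 - 6.07) = -1.632%, loss ≈ 14161 × 1.632/100 ≈ 231.
Year 1987: gap = -1.6 × (8.19 - 6.07) = -3.392%, loss ≈ 14161 × 3.392/100 ≈ 480.
Total lost output = 1122 + 408 + 920 + 231 + 480 = 3161 billion.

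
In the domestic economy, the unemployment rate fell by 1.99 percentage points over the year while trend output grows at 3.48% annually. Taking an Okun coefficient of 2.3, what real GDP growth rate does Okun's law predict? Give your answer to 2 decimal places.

Growth-rate Okun's law: g_Y = g_Y* - β × Δu.
g_Y = 3.48 - 2.3 × (-1.99) = 3.48 + 4.577 = 8.057%, i.e. 8.06% to 2 d.p.

8.06%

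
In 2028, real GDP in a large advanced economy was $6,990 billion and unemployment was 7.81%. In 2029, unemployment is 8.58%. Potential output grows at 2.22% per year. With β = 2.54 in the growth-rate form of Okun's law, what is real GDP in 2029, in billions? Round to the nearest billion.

Δu = 8.58 - 7.81 = 0.77 points.
Okun's law (growth form): g_Y = g_Y* - β × Δu = 2.22 - 2.54 × (0.77) = 2.22 - 1.9558 = 0.2642%.
Real GDP in the next year = 6990 × (1 + 0.2642/100) = 6990 × 1.002642 ≈ 7008 billion.

$7,008 billion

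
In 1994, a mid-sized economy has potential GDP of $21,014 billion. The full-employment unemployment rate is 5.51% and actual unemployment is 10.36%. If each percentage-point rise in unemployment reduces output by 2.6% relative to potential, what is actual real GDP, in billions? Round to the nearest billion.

Unemployment gap = 10.36 - 5.51 = 4.85 points, so the output gap is -2.6 × 4.85 = -12.61%.
Actual GDP = 21014 × (1 - 12.61/100) = 21014 × 0.8739 ≈ 18364 billion.

$18,364 billion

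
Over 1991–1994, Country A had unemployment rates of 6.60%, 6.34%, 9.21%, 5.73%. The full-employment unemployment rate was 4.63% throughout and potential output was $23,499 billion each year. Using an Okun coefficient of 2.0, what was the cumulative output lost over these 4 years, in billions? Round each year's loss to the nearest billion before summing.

$4,400 billion

Year 1991: gap = -2.0 × (6.6 - 4.63) = -3.94%, loss ≈ 23499 × 3.94/100 ≈ 926.
Year 1992: gap = -2.0 × (6.34 - 4.63) = -3.42%, loss ≈ 23499 × 3.42/100 ≈ 804.
Year 1993: gap = -2.0 × (9.21 - 4.63) = -9.16%, loss ≈ 23499 × 9.16/100 ≈ 2153.
Year 1994: gap = -2.0 × (5.73 - 4.63) = -2.2%, loss ≈ 23499 × 2.2/100 ≈ 517.
Total lost output = 926 + 804 + 2153 + 517 = 4400 billion.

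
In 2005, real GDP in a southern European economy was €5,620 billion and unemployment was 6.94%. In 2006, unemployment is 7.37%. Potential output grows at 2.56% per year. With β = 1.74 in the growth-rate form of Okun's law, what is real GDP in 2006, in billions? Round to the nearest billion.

€5,722 billion

Δu = 7.37 - 6.94 = 0.43 points.
Okun's law (growth form): g_Y = g_Y* - β × Δu = 2.56 - 1.74 × (0.43) = 2.56 - 0.7482 = 1.8118%.
Real GDP in the next year = 5620 × (1 + 1.8118/100) = 5620 × 1.018118 ≈ 5722 billion.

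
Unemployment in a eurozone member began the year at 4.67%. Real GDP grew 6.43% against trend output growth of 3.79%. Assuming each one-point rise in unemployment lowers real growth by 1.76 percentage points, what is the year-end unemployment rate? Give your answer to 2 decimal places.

3.17%

Growth-rate Okun's law: g_Y = g_Y* - β × Δu, so Δu = (g_Y* - g_Y)/β.
Δu = (3.79 - 6.43)/1.76 = -2.64/1.76 = -1.50 percentage points.
Year-end unemployment = 4.67 - 1.5 = 3.17%.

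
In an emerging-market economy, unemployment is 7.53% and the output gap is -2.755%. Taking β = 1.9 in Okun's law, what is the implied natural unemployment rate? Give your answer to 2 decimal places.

From Okun's law, u - u* = -(output gap)/β = -(-2.755)/1.9 = 1.45 points.
So u* = 7.53 - 1.45 = 6.08%.

6.08%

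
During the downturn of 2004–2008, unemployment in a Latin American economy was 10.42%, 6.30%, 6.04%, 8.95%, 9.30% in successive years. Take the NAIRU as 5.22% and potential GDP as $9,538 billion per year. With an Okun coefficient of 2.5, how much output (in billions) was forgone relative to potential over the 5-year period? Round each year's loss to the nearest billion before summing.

$3,556 billion

Year 2004: gap = -2.5 × (10.42 - 5.22) = -13%, loss ≈ 9538 × 13/100 ≈ 1240.
Year 2005: gap = -2.5 × (6.3 - 5.22) = -2.7%, loss ≈ 9538 × 2.7/100 ≈ 258.
Year 2006: gap = -2.5 × (6.04 - 5.22) = -2.05%, loss ≈ 9538 × 2.05/100 ≈ 196.
Year 2007: gap = -2.5 × (8.95 - 5.22) = -9.325%, loss ≈ 9538 × 9.325/100 ≈ 889.
Year 2008: gap = -2.5 × (9.3 - 5.22) = -10.2%, loss ≈ 9538 × 10.2/100 ≈ 973.
Total lost output = 1240 + 258 + 196 + 889 + 973 = 3556 billion.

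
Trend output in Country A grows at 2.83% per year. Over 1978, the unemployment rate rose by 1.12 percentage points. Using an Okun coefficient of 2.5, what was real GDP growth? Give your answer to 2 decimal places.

0.03%

Growth-rate Okun's law: g_Y = g_Y* - β × Δu.
g_Y = 2.83 - 2.5 × (1.12) = 2.83 - 2.8 = 0.03%, i.e. 0.03% to 2 d.p.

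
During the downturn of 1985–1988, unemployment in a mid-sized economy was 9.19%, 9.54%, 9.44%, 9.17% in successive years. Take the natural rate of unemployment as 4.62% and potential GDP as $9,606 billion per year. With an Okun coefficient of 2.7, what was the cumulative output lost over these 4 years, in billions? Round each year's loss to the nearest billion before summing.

$4,891 billion

Year 1985: gap = -2.7 × (9.19 - 4.62) = -12.339%, loss ≈ 9606 × 12.339/100 ≈ 1185.
Year 1986: gap = -2.7 × (9.54 - 4.62) = -13.284%, loss ≈ 9606 × 13.284/100 ≈ 1276.
Year 1987: gap = -2.7 × (9.44 - 4.62) = -13.014%, loss ≈ 9606 × 13.014/100 ≈ 1250.
Year 1988: gap = -2.7 × (9.17 - 4.62) = -12.285%, loss ≈ 9606 × 12.285/100 ≈ 1180.
Total lost output = 1185 + 1276 + 1250 + 1180 = 4891 billion.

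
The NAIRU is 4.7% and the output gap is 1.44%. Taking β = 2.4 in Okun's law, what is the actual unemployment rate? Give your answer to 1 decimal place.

4.1%

From Okun's law, u - u* = -(output gap)/β = -(1.44)/2.4 = -0.6 points.
So u = 4.7 - 0.6 = 4.1%.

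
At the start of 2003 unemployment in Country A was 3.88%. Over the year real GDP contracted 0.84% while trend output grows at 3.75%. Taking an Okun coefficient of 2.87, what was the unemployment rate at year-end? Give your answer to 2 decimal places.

5.48%

Growth-rate Okun's law: g_Y = g_Y* - β × Δu, so Δu = (g_Y* - g_Y)/β.
Δu = (3.75 + 0.84)/2.87 = 4.59/2.87 = 1.60 percentage points.
Year-end unemployment = 3.88 + 1.6 = 5.48%.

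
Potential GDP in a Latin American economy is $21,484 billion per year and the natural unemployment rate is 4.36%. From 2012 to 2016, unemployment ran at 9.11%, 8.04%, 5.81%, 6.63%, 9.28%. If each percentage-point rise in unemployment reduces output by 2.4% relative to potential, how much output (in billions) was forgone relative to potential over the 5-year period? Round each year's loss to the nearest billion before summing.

Year 2012: gap = -2.4 × (9.11 - 4.36) = -11.4%, loss ≈ 21484 × 11.4/100 ≈ 2449.
Year 2013: gap = -2.4 × (8.04 - 4.36) = -8.832%, loss ≈ 21484 × 8.832/100 ≈ 1897.
Year 2014: gap = -2.4 × (5.81 - 4.36) = -3.48%, loss ≈ 21484 × 3.48/100 ≈ 748.
Year 2015: gap = -2.4 × (6.63 - 4.36) = -5.448%, loss ≈ 21484 × 5.448/100 ≈ 1170.
Year 2016: gap = -2.4 × (9.28 - 4.36) = -11.808%, loss ≈ 21484 × 11.808/100 ≈ 2537.
Total lost output = 2449 + 1897 + 748 + 1170 + 2537 = 8801 billion.

$8,801 billion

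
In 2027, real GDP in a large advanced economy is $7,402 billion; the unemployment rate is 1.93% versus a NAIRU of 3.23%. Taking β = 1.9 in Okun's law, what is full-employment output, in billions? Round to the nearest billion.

$7,224 billion

Unemployment gap = 1.93 - 3.23 = -1.3 points, so output gap = -1.9 × (-1.3) = 2.47%.
Since Y = Y* × (1 + gap/100), Y* = 7402/1.0247 ≈ 7224 billion.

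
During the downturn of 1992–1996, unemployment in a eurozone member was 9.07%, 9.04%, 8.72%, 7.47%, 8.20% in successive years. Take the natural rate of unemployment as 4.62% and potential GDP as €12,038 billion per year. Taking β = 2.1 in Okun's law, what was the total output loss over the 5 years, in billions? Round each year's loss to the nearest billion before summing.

€4,903 billion

Year 1992: gap = -2.1 × (9.07 - 4.62) = -9.345%, loss ≈ 12038 × 9.345/100 ≈ 1125.
Year 1993: gap = -2.1 × (9.04 - 4.62) = -9.282%, loss ≈ 12038 × 9.282/100 ≈ 1117.
Year 1994: gap = -2.1 × (8.72 - 4.62) = -8.61%, loss ≈ 12038 × 8.61/100 ≈ 1036.
Year 1995: gap = -2.1 × (7.47 - 4.62) = -5.985%, loss ≈ 12038 × 5.985/100 ≈ 720.
Year 1996: gap = -2.1 × (8.2 - 4.62) = -7.518%, loss ≈ 12038 × 7.518/100 ≈ 905.
Total lost output = 1125 + 1117 + 1036 + 720 + 905 = 4903 billion.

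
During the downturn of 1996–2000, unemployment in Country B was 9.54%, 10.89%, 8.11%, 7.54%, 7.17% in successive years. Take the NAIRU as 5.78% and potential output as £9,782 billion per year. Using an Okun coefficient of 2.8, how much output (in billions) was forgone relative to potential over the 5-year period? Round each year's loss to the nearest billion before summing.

Year 1996: gap = -2.8 × (9.54 - 5.78) = -10.528%, loss ≈ 9782 × 10.528/100 ≈ 1030.
Year 1997: gap = -2.8 × (10.89 - 5.78) = -14.308%, loss ≈ 9782 × 14.308/100 ≈ 1400.
Year 1998: gap = -2.8 × (8.11 - 5.78) = -6.524%, loss ≈ 9782 × 6.524/100 ≈ 638.
Year 1999: gap = -2.8 × (7.54 - 5.78) = -4.928%, loss ≈ 9782 × 4.928/100 ≈ 482.
Year 2000: gap = -2.8 × (7.17 - 5.78) = -3.892%, loss ≈ 9782 × 3.892/100 ≈ 381.
Total lost output = 1030 + 1400 + 638 + 482 + 381 = 3931 billion.

£3,931 billion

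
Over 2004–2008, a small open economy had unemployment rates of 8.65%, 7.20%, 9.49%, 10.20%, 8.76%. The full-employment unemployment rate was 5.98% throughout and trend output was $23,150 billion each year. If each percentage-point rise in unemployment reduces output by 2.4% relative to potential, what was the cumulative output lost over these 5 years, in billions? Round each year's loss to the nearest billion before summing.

Year 2004: gap = -2.4 × (8.65 - 5.98) = -6.408%, loss ≈ 23150 × 6.408/100 ≈ 1483.
Year 2005: gap = -2.4 × (7.2 - 5.98) = -2.928%, loss ≈ 23150 × 2.928/100 ≈ 678.
Year 2006: gap = -2.4 × (9.49 - 5.98) = -8.424%, loss ≈ 23150 × 8.424/100 ≈ 1950.
Year 2007: gap = -2.4 × (10.2 - 5.98) = -10.128%, loss ≈ 23150 × 10.128/100 ≈ 2345.
Year 2008: gap = -2.4 × (8.76 - 5.98) = -6.672%, loss ≈ 23150 × 6.672/100 ≈ 1545.
Total lost output = 1483 + 678 + 1950 + 2345 + 1545 = 8001 billion.

$8,001 billion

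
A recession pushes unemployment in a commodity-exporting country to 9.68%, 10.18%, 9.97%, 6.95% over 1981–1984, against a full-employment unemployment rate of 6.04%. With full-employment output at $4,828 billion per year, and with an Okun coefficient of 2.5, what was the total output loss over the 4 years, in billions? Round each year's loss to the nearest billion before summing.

$1,523 billion

Year 1981: gap = -2.5 × (9.68 - 6.04) = -9.1%, loss ≈ 4828 × 9.1/100 ≈ 439.
Year 1982: gap = -2.5 × (10.18 - 6.04) = -10.35%, loss ≈ 4828 × 10.35/100 ≈ 500.
Year 1983: gap = -2.5 × (9.97 - 6.04) = -9.825%, loss ≈ 4828 × 9.825/100 ≈ 474.
Year 1984: gap = -2.5 × (6.95 - 6.04) = -2.275%, loss ≈ 4828 × 2.275/100 ≈ 110.
Total lost output = 439 + 500 + 474 + 110 = 1523 billion.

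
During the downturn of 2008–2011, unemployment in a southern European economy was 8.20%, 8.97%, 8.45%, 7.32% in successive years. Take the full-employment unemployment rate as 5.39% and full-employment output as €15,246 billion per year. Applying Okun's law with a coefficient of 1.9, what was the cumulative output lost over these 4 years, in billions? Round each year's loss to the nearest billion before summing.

€3,296 billion

Year 2008: gap = -1.9 × (8.2 - 5.39) = -5.339%, loss ≈ 15246 × 5.339/100 ≈ 814.
Year 2009: gap = -1.9 × (8.97 - 5.39) = -6.802%, loss ≈ 15246 × 6.802/100 ≈ 1037.
Year 2010: gap = -1.9 × (8.45 - 5.39) = -5.814%, loss ≈ 15246 × 5.814/100 ≈ 886.
Year 2011: gap = -1.9 × (7.32 - 5.39) = -3.667%, loss ≈ 15246 × 3.667/100 ≈ 559.
Total lost output = 814 + 1037 + 886 + 559 = 3296 billion.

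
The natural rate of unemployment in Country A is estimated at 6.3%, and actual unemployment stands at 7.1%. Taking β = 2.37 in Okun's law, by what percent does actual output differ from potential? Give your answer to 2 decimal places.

The unemployment gap is 7.1 - 6.3 = 0.8 percentage points.
Okun's law gives an output gap of -2.37 × 0.8 = -1.896%, i.e. 1.90% below potential.

-1.90%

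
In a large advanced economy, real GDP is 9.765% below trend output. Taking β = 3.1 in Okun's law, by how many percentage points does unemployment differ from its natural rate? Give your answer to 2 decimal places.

Okun's law: output gap = -β × (u - u*), so u - u* = -(output gap)/β.
u - u* = -(-9.765)/3.1 = 3.15 percentage points.

3.15 percentage points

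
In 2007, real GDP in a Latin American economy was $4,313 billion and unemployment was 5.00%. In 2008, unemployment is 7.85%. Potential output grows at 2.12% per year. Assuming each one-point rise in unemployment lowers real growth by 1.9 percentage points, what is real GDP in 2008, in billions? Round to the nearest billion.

Δu = 7.85 - 5 = 2.85 points.
Okun's law (growth form): g_Y = g_Y* - β × Δu = 2.12 - 1.9 × (2.85) = 2.12 - 5.415 = -3.295%.
Real GDP in the next year = 4313 × (1 - 3.295/100) = 4313 × 0.96705 ≈ 4171 billion.

$4,171 billion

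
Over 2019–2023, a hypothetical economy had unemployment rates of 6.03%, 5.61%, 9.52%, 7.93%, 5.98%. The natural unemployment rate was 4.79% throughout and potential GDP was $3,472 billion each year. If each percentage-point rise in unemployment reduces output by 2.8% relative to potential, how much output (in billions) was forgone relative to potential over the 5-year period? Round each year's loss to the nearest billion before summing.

$1,082 billion

Year 2019: gap = -2.8 × (6.03 - 4.79) = -3.472%, loss ≈ 3472 × 3.472/100 ≈ 121.
Year 2020: gap = -2.8 × (5.61 - 4.79) = -2.296%, loss ≈ 3472 × 2.296/100 ≈ 80.
Year 2021: gap = -2.8 × (9.52 - 4.79) = -13.244%, loss ≈ 3472 × 13.244/100 ≈ 460.
Year 2022: gap = -2.8 × (7.93 - 4.79) = -8.792%, loss ≈ 3472 × 8.792/100 ≈ 305.
Year 2023: gap = -2.8 × (5.98 - 4.79) = -3.332%, loss ≈ 3472 × 3.332/100 ≈ 116.
Total lost output = 121 + 80 + 460 + 305 + 116 = 1082 billion.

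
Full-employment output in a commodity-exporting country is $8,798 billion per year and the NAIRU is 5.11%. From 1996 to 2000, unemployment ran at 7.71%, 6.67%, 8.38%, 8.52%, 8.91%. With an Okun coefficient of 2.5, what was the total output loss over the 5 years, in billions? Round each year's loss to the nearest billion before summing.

Year 1996: gap = -2.5 × (7.71 - 5.11) = -6.5%, loss ≈ 8798 × 6.5/100 ≈ 572.
Year 1997: gap = -2.5 × (6.67 - 5.11) = -3.9%, loss ≈ 8798 × 3.9/100 ≈ 343.
Year 1998: gap = -2.5 × (8.38 - 5.11) = -8.175%, loss ≈ 8798 × 8.175/100 ≈ 719.
Year 1999: gap = -2.5 × (8.52 - 5.11) = -8.525%, loss ≈ 8798 × 8.525/100 ≈ 750.
Year 2000: gap = -2.5 × (8.91 - 5.11) = -9.5%, loss ≈ 8798 × 9.5/100 ≈ 836.
Total lost output = 572 + 343 + 719 + 750 + 836 = 3220 billion.

$3,220 billion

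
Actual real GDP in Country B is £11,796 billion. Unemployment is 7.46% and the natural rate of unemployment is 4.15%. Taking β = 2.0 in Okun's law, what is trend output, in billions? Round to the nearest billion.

£12,632 billion

Unemployment gap = 7.46 - 4.15 = 3.31 points, so output gap = -2 × 3.31 = -6.62%.
Since Y = Y* × (1 + gap/100), Y* = 11796/0.9338 ≈ 12632 billion.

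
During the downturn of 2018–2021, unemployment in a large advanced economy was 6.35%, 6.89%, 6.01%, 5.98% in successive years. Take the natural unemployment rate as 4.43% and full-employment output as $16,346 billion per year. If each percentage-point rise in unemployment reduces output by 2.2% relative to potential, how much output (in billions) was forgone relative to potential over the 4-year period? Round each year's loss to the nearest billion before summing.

Year 2018: gap = -2.2 × (6.35 - 4.43) = -4.224%, loss ≈ 16346 × 4.224/100 ≈ 690.
Year 2019: gap = -2.2 × (6.89 - 4.43) = -5.412%, loss ≈ 16346 × 5.412/100 ≈ 885.
Year 2020: gap = -2.2 × (6.01 - 4.43) = -3.476%, loss ≈ 16346 × 3.476/100 ≈ 568.
Year 2021: gap = -2.2 × (5.98 - 4.43) = -3.41%, loss ≈ 16346 × 3.41/100 ≈ 557.
Total lost output = 690 + 885 + 568 + 557 = 2700 billion.

$2,700 billion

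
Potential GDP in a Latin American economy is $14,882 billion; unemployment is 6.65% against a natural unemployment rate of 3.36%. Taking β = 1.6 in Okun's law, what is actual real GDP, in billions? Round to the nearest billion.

Unemployment gap = 6.65 - 3.36 = 3.29 points, so the output gap is -1.6 × 3.29 = -5.264%.
Actual GDP = 14882 × (1 - 5.264/100) = 14882 × 0.94736 ≈ 14099 billion.

$14,099 billion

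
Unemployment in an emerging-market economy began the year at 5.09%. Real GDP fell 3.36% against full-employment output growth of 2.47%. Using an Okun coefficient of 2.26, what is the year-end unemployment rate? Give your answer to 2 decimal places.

7.67%

Growth-rate Okun's law: g_Y = g_Y* - β × Δu, so Δu = (g_Y* - g_Y)/β.
Δu = (2.47 + 3.36)/2.26 = 5.83/2.26 = 2.58 percentage points.
Year-end unemployment = 5.09 + 2.58 = 7.67%.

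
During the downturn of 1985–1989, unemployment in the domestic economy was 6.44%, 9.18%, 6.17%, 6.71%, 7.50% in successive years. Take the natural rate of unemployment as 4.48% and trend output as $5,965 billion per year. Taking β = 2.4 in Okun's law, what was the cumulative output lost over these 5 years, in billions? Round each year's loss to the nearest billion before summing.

Year 1985: gap = -2.4 × (6.44 - 4.48) = -4.704%, loss ≈ 5965 × 4.704/100 ≈ 281.
Year 1986: gap = -2.4 × (9.18 - 4.48) = -11.28%, loss ≈ 5965 × 11.28/100 ≈ 673.
Year 1987: gap = -2.4 × (6.17 - 4.48) = -4.056%, loss ≈ 5965 × 4.056/100 ≈ 242.
Year 1988: gap = -2.4 × (6.71 - 4.48) = -5.352%, loss ≈ 5965 × 5.352/100 ≈ 319.
Year 1989: gap = -2.4 × (7.5 - 4.48) = -7.248%, loss ≈ 5965 × 7.248/100 ≈ 432.
Total lost output = 281 + 673 + 242 + 319 + 432 = 1947 billion.

$1,947 billion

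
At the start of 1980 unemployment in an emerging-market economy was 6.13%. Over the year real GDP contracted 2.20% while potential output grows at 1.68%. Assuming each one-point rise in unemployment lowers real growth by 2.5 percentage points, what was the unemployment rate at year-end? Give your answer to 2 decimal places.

Growth-rate Okun's law: g_Y = g_Y* - β × Δu, so Δu = (g_Y* - g_Y)/β.
Δu = (1.68 + 2.2)/2.5 = 3.88/2.5 = 1.55 percentage points.
Year-end unemployment = 6.13 + 1.55 = 7.68%.

7.68%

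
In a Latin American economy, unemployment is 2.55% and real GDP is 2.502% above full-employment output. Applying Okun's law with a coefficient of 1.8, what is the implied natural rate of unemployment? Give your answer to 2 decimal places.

From Okun's law, u - u* = -(output gap)/β = -(2.502)/1.8 = -1.39 points.
So u* = 2.55 + 1.39 = 3.94%.

3.94%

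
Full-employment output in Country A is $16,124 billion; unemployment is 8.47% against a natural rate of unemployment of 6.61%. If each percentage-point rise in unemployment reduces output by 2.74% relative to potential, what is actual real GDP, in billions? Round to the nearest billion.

$15,302 billion

Unemployment gap = 8.47 - 6.61 = 1.86 points, so the output gap is -2.74 × 1.86 = -5.0964%.
Actual GDP = 16124 × (1 - 5.0964/100) = 16124 × 0.949036 ≈ 15302 billion.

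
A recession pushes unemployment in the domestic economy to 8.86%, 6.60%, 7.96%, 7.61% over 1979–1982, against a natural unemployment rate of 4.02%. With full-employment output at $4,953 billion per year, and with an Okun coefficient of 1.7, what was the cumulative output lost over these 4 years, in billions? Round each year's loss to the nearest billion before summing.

$1,259 billion

Year 1979: gap = -1.7 × (8.86 - 4.02) = -8.228%, loss ≈ 4953 × 8.228/100 ≈ 408.
Year 1980: gap = -1.7 × (6.6 - 4.02) = -4.386%, loss ≈ 4953 × 4.386/100 ≈ 217.
Year 1981: gap = -1.7 × (7.96 - 4.02) = -6.698%, loss ≈ 4953 × 6.698/100 ≈ 332.
Year 1982: gap = -1.7 × (7.61 - 4.02) = -6.103%, loss ≈ 4953 × 6.103/100 ≈ 302.
Total lost output = 408 + 217 + 332 + 302 = 1259 billion.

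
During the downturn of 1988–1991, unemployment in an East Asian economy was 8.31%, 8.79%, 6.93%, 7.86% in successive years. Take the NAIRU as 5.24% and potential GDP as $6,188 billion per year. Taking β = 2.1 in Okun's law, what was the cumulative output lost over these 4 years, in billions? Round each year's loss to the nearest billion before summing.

Year 1988: gap = -2.1 × (8.31 - 5.24) = -6.447%, loss ≈ 6188 × 6.447/100 ≈ 399.
Year 1989: gap = -2.1 × (8.79 - 5.24) = -7.455%, loss ≈ 6188 × 7.455/100 ≈ 461.
Year 1990: gap = -2.1 × (6.93 - 5.24) = -3.549%, loss ≈ 6188 × 3.549/100 ≈ 220.
Year 1991: gap = -2.1 × (7.86 - 5.24) = -5.502%, loss ≈ 6188 × 5.502/100 ≈ 340.
Total lost output = 399 + 461 + 220 + 340 = 1420 billion.

$1,420 billion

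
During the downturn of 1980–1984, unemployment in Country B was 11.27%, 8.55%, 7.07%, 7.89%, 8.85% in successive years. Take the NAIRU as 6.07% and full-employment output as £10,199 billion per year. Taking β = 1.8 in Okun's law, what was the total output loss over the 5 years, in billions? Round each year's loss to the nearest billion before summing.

£2,438 billion

Year 1980: gap = -1.8 × (11.27 - 6.07) = -9.36%, loss ≈ 10199 × 9.36/100 ≈ 955.
Year 1981: gap = -1.8 × (8.55 - 6.07) = -4.464%, loss ≈ 10199 × 4.464/100 ≈ 455.
Year 1982: gap = -1.8 × (7.07 - 6.07) = -1.8%, loss ≈ 10199 × 1.8/100 ≈ 184.
Year 1983: gap = -1.8 × (7.89 - 6.07) = -3.276%, loss ≈ 10199 × 3.276/100 ≈ 334.
Year 1984: gap = -1.8 × (8.85 - 6.07) = -5.004%, loss ≈ 10199 × 5.004/100 ≈ 510.
Total lost output = 955 + 455 + 184 + 334 + 510 = 2438 billion.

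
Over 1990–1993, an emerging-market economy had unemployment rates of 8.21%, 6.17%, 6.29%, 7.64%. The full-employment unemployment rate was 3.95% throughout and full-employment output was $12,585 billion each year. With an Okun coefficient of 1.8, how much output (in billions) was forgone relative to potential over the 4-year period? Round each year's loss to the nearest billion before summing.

Year 1990: gap = -1.8 × (8.21 - 3.95) = -7.668%, loss ≈ 12585 × 7.668/100 ≈ 965.
Year 1991: gap = -1.8 × (6.17 - 3.95) = -3.996%, loss ≈ 12585 × 3.996/100 ≈ 503.
Year 1992: gap = -1.8 × (6.29 - 3.95) = -4.212%, loss ≈ 12585 × 4.212/100 ≈ 530.
Year 1993: gap = -1.8 × (7.64 - 3.95) = -6.642%, loss ≈ 12585 × 6.642/100 ≈ 836.
Total lost output = 965 + 503 + 530 + 836 = 2834 billion.

$2,834 billion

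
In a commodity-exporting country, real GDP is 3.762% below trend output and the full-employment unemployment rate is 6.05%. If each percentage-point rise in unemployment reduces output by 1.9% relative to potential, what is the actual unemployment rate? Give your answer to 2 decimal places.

From Okun's law, u - u* = -(output gap)/β = -(-3.762)/1.9 = 1.98 points.
So u = 6.05 + 1.98 = 8.03%.

8.03%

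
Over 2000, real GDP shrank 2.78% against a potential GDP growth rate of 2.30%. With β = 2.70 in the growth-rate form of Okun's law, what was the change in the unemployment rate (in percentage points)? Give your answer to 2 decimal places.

Growth-rate Okun's law: g_Y = g_Y* - β × Δu, so Δu = (g_Y* - g_Y)/β.
Δu = (2.3 + 2.78)/2.70 = 5.08/2.70 = 1.88 percentage points.

1.88 percentage points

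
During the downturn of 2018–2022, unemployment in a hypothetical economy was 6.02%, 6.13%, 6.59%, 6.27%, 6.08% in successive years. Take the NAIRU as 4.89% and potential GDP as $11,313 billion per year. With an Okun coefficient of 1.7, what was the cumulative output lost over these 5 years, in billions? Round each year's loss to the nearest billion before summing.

$1,276 billion

Year 2018: gap = -1.7 × (6.02 - 4.89) = -1.921%, loss ≈ 11313 × 1.921/100 ≈ 217.
Year 2019: gap = -1.7 × (6.13 - 4.89) = -2.108%, loss ≈ 11313 × 2.108/100 ≈ 238.
Year 2020: gap = -1.7 × (6.59 - 4.89) = -2.89%, loss ≈ 11313 × 2.89/100 ≈ 327.
Year 2021: gap = -1.7 × (6.27 - 4.89) = -2.346%, loss ≈ 11313 × 2.346/100 ≈ 265.
Year 2022: gap = -1.7 × (6.08 - 4.89) = -2.023%, loss ≈ 11313 × 2.023/100 ≈ 229.
Total lost output = 217 + 238 + 327 + 265 + 229 = 1276 billion.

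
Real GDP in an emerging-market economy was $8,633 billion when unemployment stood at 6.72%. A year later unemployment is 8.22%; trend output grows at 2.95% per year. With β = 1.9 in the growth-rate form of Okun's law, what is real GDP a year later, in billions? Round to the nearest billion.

Δu = 8.22 - 6.72 = 1.5 points.
Okun's law (growth form): g_Y = g_Y* - β × Δu = 2.95 - 1.9 × (1.50) = 2.95 - 2.85 = 0.1%.
Real GDP in the next year = 8633 × (1 + 0.1/100) = 8633 × 1.001 ≈ 8642 billion.

$8,642 billion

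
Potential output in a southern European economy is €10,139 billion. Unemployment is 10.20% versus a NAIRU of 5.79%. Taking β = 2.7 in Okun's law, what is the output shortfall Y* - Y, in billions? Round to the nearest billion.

€1,207 billion

Output gap = -2.7 × (10.2 - 5.79) = -2.7 × 4.41 = -11.907%.
Actual GDP ≈ 10139 × 0.88093 ≈ 8932 billion, so the shortfall is 10139 - 8932 = 1207 billion.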